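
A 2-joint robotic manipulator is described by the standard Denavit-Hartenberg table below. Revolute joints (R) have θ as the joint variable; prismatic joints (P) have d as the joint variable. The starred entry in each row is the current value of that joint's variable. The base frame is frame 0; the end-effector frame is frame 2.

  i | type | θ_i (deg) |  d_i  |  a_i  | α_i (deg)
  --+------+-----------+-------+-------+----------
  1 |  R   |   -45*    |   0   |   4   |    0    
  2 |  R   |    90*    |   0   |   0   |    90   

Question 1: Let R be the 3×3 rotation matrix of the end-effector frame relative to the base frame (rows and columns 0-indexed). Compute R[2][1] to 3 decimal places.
1.000

End-effector y-axis (col 1 of R) = (-0.0000,0.0000,1.0000)
R[2][1] = 1.0000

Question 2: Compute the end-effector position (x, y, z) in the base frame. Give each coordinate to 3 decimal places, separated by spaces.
after link 1: o_1 = (2.8284, -2.8284, 0.0000)
after link 2: o_2 = (2.8284, -2.8284, 0.0000)

2.828 -2.828 0.000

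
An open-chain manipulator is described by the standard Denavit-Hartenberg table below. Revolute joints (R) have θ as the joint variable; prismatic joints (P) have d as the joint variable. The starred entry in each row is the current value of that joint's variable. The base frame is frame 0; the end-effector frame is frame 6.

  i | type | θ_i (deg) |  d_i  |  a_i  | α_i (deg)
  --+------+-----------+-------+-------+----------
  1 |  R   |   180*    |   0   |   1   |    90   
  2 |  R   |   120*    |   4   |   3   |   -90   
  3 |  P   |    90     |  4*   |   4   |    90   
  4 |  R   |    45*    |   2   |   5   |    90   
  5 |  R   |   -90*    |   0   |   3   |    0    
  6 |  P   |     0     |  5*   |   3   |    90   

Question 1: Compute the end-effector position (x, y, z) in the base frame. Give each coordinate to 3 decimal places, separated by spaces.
1.964 -7.071 -2.866

after link 1: o_1 = (-1.0000, 0.0000, 0.0000)
after link 2: o_2 = (0.5000, 4.0000, 2.5981)
after link 3: o_3 = (3.9641, -0.0000, 0.5981)
after link 4: o_4 = (8.0260, -3.5355, 0.5624)
after link 5: o_5 = (6.5260, -3.5355, -2.0357)
after link 6: o_6 = (1.9641, -7.0711, -2.8660)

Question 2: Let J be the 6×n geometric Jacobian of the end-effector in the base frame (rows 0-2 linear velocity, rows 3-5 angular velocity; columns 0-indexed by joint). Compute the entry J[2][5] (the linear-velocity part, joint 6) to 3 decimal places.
0.354

prismatic axis z_5 = (-0.6124,-0.7071,0.3536)
J_v[:, 5] = z_5; J_ω[:, 5] = (0,0,0)
entry J[2][5] = 0.3536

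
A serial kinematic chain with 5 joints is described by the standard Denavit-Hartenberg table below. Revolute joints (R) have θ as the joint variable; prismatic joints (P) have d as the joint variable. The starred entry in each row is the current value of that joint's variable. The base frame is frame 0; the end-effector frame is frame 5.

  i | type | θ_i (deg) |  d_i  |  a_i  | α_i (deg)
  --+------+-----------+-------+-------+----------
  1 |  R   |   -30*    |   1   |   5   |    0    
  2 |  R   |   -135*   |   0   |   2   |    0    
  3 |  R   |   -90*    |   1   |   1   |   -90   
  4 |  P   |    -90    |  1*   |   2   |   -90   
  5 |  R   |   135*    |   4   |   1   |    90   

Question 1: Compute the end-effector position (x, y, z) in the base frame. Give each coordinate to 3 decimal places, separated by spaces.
0.821 1.736 3.293

after link 1: o_1 = (4.3301, -2.5000, 1.0000)
after link 2: o_2 = (2.3983, -3.0176, 1.0000)
after link 3: o_3 = (2.1395, -2.0517, 2.0000)
after link 4: o_4 = (1.1735, -2.3105, 4.0000)
after link 5: o_5 = (0.8213, 1.7362, 3.2929)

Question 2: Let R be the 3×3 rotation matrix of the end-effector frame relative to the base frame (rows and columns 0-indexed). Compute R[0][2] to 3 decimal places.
End-effector z-axis (col 2 of R) = (0.6830,0.1830,0.7071)
R[0][2] = 0.6830

0.683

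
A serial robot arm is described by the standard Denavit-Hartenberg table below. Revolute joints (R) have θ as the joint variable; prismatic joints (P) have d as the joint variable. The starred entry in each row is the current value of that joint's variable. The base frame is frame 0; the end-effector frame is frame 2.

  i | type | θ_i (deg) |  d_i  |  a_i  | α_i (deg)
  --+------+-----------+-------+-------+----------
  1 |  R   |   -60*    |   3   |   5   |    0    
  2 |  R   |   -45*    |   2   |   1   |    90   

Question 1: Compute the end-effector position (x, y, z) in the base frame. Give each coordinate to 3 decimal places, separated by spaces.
after link 1: o_1 = (2.5000, -4.3301, 3.0000)
after link 2: o_2 = (2.2412, -5.2961, 5.0000)

2.241 -5.296 5.000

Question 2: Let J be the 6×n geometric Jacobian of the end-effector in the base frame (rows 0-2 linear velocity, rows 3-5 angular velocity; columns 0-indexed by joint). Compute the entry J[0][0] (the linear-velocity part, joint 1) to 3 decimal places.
5.296

axis z_0 = ẑ; lever o_n−o_0 = (2.2412,-5.2961,5.0000)
cross product → J_v[:, 0] = (5.2961,2.2412,-0.0000)
J_ω[:, 0] = z_0
entry J[0][0] = 5.2961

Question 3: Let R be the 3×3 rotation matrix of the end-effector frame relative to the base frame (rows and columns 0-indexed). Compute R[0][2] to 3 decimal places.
-0.966

End-effector z-axis (col 2 of R) = (-0.9659,0.2588,0.0000)
R[0][2] = -0.9659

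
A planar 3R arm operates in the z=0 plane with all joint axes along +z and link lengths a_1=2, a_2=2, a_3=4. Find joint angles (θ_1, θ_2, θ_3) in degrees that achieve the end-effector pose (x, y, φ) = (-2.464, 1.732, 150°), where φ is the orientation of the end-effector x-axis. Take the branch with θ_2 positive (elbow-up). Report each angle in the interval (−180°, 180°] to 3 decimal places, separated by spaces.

wrist centre = target − a_3·(cos φ, sin φ) = (1.0001, -0.2680)
cos θ_2 = (1.0720−2²−2²)/(2·2·2) = -0.8660; θ_2 = 149.9967° (elbow-up)
β = atan2(-0.2680,1.0001) = -15.0013°; ψ = atan2(1.0001,0.2680) = 74.9983°
θ_1 = β − ψ = -89.9996°
θ_3 = φ − θ_1 − θ_2 = 90.0029° (wrapped to (-180°,180°])

-90.000 149.997 90.003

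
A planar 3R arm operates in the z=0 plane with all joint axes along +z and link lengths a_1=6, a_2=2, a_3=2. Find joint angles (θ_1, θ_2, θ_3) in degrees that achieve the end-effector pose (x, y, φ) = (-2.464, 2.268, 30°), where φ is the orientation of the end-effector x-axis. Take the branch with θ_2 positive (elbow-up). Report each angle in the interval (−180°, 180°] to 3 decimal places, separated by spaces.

150.000 150.003 89.996

wrist centre = target − a_3·(cos φ, sin φ) = (-4.1961, 1.2680)
cos θ_2 = (19.2147−6²−2²)/(2·6·2) = -0.8661; θ_2 = 150.0035° (elbow-up)
β = atan2(1.2680,-4.1961) = 163.1858°; ψ = atan2(0.9999,4.2679) = 13.1856°
θ_1 = β − ψ = 150.0001°
θ_3 = φ − θ_1 − θ_2 = 89.9964° (wrapped to (-180°,180°])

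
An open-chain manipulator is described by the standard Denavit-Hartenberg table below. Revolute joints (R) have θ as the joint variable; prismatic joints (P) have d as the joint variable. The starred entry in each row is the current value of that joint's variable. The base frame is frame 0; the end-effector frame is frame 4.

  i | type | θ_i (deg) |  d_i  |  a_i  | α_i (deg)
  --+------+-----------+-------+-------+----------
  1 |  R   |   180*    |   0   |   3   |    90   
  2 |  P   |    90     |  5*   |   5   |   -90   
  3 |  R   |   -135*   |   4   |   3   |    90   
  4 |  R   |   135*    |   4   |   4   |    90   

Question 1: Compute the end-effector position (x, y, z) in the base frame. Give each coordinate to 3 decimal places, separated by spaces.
after link 1: o_1 = (-3.0000, 0.0000, 0.0000)
after link 2: o_2 = (-3.0000, 5.0000, 5.0000)
after link 3: o_3 = (1.0000, 7.1213, 2.8787)
after link 4: o_4 = (3.8284, 2.2929, 2.0503)

3.828 2.293 2.050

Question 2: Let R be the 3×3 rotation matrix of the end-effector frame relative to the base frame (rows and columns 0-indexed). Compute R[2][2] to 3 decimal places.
-0.500

End-effector z-axis (col 2 of R) = (0.7071,0.5000,-0.5000)
R[2][2] = -0.5000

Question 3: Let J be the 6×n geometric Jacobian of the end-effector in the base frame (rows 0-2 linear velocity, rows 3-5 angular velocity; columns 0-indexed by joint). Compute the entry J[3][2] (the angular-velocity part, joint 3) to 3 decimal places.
1.000

axis z_2 = (1.0000,-0.0000,0.0000); lever o_n−o_2 = (6.8284,-2.7071,-2.9497)
cross product → J_v[:, 2] = (0.0000,2.9497,-2.7071)
J_ω[:, 2] = z_2
entry J[3][2] = 1.0000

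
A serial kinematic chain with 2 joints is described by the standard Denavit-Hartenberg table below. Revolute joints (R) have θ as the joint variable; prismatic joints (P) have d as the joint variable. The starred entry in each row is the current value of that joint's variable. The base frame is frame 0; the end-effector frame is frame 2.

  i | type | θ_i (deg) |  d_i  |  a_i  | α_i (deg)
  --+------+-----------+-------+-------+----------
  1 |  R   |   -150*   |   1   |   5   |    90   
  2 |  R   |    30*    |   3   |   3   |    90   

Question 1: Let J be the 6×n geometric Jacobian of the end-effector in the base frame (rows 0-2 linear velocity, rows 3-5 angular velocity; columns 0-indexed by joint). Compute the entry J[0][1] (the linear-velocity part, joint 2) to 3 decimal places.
1.299

axis z_1 = (-0.5000,0.8660,0.0000); lever o_n−o_1 = (-3.7500,1.2990,1.5000)
cross product → J_v[:, 1] = (1.2990,0.7500,2.5981)
J_ω[:, 1] = z_1
entry J[0][1] = 1.2990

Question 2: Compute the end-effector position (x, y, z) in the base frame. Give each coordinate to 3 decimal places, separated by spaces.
-8.080 -1.201 2.500

after link 1: o_1 = (-4.3301, -2.5000, 1.0000)
after link 2: o_2 = (-8.0801, -1.2010, 2.5000)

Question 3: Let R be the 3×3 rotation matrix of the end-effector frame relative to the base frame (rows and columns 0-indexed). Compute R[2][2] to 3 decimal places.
-0.866

End-effector z-axis (col 2 of R) = (-0.4330,-0.2500,-0.8660)
R[2][2] = -0.8660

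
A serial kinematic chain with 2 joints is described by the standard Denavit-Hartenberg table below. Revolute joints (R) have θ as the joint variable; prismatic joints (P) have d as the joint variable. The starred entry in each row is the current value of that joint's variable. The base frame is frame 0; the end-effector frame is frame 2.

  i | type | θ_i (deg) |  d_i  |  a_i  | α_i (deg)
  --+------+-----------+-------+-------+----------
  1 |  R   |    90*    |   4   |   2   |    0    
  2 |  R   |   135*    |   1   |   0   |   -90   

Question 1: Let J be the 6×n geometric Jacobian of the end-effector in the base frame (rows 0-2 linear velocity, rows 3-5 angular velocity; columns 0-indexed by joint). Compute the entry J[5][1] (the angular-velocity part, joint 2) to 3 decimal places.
1.000

axis z_1 = (0.0000,0.0000,1.0000); lever o_n−o_1 = (0.0000,0.0000,1.0000)
cross product → J_v[:, 1] = (0.0000,0.0000,0.0000)
J_ω[:, 1] = z_1
entry J[5][1] = 1.0000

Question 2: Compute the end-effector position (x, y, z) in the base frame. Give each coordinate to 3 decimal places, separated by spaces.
0.000 2.000 5.000

after link 1: o_1 = (0.0000, 2.0000, 4.0000)
after link 2: o_2 = (0.0000, 2.0000, 5.0000)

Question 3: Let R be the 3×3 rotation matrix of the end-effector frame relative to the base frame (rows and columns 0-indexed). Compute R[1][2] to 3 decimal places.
-0.707

End-effector z-axis (col 2 of R) = (0.7071,-0.7071,0.0000)
R[1][2] = -0.7071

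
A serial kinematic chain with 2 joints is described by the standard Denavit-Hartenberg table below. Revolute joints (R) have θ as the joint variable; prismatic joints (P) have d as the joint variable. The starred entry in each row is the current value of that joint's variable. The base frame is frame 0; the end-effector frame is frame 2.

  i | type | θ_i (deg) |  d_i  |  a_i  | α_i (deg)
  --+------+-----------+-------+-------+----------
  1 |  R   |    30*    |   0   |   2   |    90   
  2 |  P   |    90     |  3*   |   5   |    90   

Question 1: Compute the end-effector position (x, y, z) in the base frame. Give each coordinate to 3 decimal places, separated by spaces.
after link 1: o_1 = (1.7321, 1.0000, 0.0000)
after link 2: o_2 = (3.2321, -1.5981, 5.0000)

3.232 -1.598 5.000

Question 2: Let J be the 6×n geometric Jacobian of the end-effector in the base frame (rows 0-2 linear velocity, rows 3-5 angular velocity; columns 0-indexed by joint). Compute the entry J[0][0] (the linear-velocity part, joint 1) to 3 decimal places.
1.598

axis z_0 = ẑ; lever o_n−o_0 = (3.2321,-1.5981,5.0000)
cross product → J_v[:, 0] = (1.5981,3.2321,-0.0000)
J_ω[:, 0] = z_0
entry J[0][0] = 1.5981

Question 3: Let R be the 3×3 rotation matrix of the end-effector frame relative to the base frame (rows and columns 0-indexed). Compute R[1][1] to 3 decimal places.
End-effector y-axis (col 1 of R) = (0.5000,-0.8660,0.0000)
R[1][1] = -0.8660

-0.866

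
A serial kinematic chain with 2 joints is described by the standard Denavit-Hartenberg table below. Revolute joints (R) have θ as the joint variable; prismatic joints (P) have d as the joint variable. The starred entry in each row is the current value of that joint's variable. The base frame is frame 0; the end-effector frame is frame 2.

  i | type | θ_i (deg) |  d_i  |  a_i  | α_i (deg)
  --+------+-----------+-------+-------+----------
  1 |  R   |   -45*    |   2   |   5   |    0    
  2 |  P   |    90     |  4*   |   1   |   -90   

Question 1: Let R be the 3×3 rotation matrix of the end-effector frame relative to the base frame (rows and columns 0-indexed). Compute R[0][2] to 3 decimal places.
End-effector z-axis (col 2 of R) = (-0.7071,0.7071,0.0000)
R[0][2] = -0.7071

-0.707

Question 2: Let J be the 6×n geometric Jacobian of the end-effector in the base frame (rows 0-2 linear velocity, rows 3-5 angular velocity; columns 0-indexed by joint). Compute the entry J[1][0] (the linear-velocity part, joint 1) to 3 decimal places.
axis z_0 = ẑ; lever o_n−o_0 = (4.2426,-2.8284,6.0000)
cross product → J_v[:, 0] = (2.8284,4.2426,-0.0000)
J_ω[:, 0] = z_0
entry J[1][0] = 4.2426

4.243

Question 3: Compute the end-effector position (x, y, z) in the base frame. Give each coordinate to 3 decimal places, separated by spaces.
4.243 -2.828 6.000

after link 1: o_1 = (3.5355, -3.5355, 2.0000)
after link 2: o_2 = (4.2426, -2.8284, 6.0000)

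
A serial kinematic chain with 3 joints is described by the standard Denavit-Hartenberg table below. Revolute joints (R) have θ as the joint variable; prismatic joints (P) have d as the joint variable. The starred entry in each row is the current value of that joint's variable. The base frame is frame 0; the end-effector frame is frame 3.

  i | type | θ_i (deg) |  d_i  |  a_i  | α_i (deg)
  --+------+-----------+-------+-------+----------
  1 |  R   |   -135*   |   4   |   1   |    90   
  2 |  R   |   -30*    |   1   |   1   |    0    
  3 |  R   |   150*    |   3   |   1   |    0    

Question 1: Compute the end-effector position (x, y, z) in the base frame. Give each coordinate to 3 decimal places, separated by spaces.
after link 1: o_1 = (-0.7071, -0.7071, 4.0000)
after link 2: o_2 = (-2.0266, -0.6124, 3.5000)
after link 3: o_3 = (-3.7944, 1.8625, 4.3660)

-3.794 1.863 4.366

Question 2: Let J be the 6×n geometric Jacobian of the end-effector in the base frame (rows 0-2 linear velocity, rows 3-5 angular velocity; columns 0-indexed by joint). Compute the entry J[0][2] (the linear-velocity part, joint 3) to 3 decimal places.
0.612

axis z_2 = (-0.7071,0.7071,0.0000); lever o_n−o_2 = (-1.7678,2.4749,0.8660)
cross product → J_v[:, 2] = (0.6124,0.6124,-0.5000)
J_ω[:, 2] = z_2
entry J[0][2] = 0.6124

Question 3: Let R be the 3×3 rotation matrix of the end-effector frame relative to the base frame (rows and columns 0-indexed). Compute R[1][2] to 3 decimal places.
End-effector z-axis (col 2 of R) = (-0.7071,0.7071,0.0000)
R[1][2] = 0.7071

0.707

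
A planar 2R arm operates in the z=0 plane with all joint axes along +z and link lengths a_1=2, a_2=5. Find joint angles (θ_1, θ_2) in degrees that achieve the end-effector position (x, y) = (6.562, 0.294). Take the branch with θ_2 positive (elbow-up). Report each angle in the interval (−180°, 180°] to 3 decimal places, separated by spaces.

cos θ_2 = (43.1463−2²−5²)/(2·2·5) = 0.7073; θ_2 = 44.9832° (elbow-up)
β = atan2(0.2940,6.5620) = 2.5653°; ψ = atan2(3.5345,5.5366) = 32.5538°
θ_1 = β − ψ = -29.9885°

-29.988 44.983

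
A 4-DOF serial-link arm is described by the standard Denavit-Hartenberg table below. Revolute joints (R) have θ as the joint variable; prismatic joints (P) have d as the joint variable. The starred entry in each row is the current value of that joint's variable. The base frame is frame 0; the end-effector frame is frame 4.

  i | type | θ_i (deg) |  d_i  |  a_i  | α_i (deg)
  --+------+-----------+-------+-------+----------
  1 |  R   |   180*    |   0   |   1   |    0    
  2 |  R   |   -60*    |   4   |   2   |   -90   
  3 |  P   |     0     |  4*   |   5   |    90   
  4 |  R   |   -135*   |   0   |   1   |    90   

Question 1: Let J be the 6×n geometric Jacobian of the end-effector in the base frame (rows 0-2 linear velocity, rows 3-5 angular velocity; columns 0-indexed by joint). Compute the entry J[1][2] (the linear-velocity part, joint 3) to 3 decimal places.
-0.500

prismatic axis z_2 = (-0.8660,-0.5000,0.0000)
J_v[:, 2] = z_2; J_ω[:, 2] = (0,0,0)
entry J[1][2] = -0.5000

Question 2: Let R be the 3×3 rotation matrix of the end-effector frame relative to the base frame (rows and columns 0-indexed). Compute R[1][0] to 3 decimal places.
End-effector x-axis (col 0 of R) = (0.9659,-0.2588,0.0000)
R[1][0] = -0.2588

-0.259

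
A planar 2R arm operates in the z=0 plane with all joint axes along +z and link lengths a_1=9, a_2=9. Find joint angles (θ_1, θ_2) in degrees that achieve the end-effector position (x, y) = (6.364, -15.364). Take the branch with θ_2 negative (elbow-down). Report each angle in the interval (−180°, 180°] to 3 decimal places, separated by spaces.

-45.000 -44.999

cos θ_2 = (276.5530−9²−9²)/(2·9·9) = 0.7071; θ_2 = -44.9992° (elbow-down)
β = atan2(-15.3640,6.3640) = -67.4999°; ψ = atan2(-6.3639,15.3641) = -22.4996°
θ_1 = β − ψ = -45.0004°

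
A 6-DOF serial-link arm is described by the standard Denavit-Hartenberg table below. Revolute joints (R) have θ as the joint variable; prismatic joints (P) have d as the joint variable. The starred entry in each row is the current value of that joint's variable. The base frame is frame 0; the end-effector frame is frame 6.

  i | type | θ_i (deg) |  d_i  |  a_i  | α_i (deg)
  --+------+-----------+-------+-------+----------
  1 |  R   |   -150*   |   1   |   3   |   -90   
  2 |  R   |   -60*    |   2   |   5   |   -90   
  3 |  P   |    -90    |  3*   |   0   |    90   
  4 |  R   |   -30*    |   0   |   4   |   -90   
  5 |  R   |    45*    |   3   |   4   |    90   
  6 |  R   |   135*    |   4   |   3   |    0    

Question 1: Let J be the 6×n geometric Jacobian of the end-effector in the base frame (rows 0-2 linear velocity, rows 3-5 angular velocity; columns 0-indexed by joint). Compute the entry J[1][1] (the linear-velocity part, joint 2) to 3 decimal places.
axis z_1 = (0.5000,-0.8660,0.0000); lever o_n−o_1 = (1.7792,-12.3958,1.3527)
cross product → J_v[:, 1] = (-1.1715,-0.6764,-4.6570)
J_ω[:, 1] = z_1
entry J[1][1] = -0.6764

-0.676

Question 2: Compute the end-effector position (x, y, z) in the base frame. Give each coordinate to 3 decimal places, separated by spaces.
-0.819 -13.896 2.353

after link 1: o_1 = (-2.5981, -1.5000, 1.0000)
after link 2: o_2 = (-3.7631, -4.4821, 5.3301)
after link 3: o_3 = (-6.0131, -5.7811, 3.8301)
after link 4: o_4 = (-2.7811, -7.9151, 4.8301)
after link 5: o_5 = (-2.9190, -12.5552, 6.6877)
after link 6: o_6 = (-0.8188, -13.8958, 2.3527)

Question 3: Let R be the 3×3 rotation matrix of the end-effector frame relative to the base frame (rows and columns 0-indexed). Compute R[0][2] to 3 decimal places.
0.878

End-effector z-axis (col 2 of R) = (0.8775,-0.2005,-0.4356)
R[0][2] = 0.8775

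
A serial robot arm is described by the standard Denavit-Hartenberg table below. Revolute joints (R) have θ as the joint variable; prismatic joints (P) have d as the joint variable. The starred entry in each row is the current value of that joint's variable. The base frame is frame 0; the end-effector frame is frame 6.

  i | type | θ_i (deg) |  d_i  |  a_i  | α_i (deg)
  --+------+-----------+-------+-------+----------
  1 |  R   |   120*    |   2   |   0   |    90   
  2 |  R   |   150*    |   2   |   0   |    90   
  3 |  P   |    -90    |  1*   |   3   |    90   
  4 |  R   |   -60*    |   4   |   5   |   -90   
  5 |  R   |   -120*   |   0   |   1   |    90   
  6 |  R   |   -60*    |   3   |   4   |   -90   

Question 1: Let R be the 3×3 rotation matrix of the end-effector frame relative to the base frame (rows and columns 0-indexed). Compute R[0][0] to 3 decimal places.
0.624

End-effector x-axis (col 0 of R) = (0.6244,0.6685,-0.4040)
R[0][0] = 0.6244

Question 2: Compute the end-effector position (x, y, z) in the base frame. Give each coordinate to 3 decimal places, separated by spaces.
-0.488 3.943 -1.859

after link 1: o_1 = (0.0000, 0.0000, 2.0000)
after link 2: o_2 = (1.7321, 1.0000, 2.0000)
after link 3: o_3 = (-1.1160, -0.0670, 2.8660)
after link 4: o_4 = (-3.9306, -0.1920, -2.8840)
after link 5: o_5 = (-4.1974, 0.7700, -2.9420)
after link 6: o_6 = (-0.4877, 3.9429, -1.8595)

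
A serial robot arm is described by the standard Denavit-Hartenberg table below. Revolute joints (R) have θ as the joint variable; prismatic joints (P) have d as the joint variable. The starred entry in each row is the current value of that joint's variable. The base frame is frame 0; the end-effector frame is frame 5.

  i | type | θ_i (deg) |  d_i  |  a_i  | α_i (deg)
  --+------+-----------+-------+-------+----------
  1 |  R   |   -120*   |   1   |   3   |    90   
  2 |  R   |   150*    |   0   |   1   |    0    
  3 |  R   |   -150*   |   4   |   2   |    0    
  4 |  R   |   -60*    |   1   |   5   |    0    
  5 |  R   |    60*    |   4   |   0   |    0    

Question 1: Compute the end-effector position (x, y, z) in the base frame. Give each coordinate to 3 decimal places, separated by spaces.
after link 1: o_1 = (-1.5000, -2.5981, 1.0000)
after link 2: o_2 = (-1.0670, -1.8481, 1.5000)
after link 3: o_3 = (-5.5311, -1.5801, 1.5000)
after link 4: o_4 = (-7.6471, -3.2452, -2.8301)
after link 5: o_5 = (-11.1112, -1.2452, -2.8301)

-11.111 -1.245 -2.830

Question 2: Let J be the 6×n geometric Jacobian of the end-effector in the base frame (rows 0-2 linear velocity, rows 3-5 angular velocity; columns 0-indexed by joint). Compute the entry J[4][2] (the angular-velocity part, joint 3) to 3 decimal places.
axis z_2 = (-0.8660,0.5000,0.0000); lever o_n−o_2 = (-10.0442,0.6029,-4.3301)
cross product → J_v[:, 2] = (-2.1651,-3.7500,4.5000)
J_ω[:, 2] = z_2
entry J[4][2] = 0.5000

0.500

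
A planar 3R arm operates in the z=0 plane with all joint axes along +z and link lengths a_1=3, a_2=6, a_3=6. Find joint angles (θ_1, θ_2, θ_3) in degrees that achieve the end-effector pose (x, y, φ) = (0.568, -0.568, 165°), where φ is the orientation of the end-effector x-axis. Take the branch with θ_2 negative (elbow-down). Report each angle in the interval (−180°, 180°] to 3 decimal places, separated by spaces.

45.011 -90.011 -150.000

wrist centre = target − a_3·(cos φ, sin φ) = (6.3636, -2.1209)
cos θ_2 = (44.9931−3²−6²)/(2·3·6) = -0.0002; θ_2 = -90.0110° (elbow-down)
β = atan2(-2.1209,6.3636) = -18.4328°; ψ = atan2(-6.0000,2.9989) = -63.4437°
θ_1 = β − ψ = 45.0110°
θ_3 = φ − θ_1 − θ_2 = -150.0000° (wrapped to (-180°,180°])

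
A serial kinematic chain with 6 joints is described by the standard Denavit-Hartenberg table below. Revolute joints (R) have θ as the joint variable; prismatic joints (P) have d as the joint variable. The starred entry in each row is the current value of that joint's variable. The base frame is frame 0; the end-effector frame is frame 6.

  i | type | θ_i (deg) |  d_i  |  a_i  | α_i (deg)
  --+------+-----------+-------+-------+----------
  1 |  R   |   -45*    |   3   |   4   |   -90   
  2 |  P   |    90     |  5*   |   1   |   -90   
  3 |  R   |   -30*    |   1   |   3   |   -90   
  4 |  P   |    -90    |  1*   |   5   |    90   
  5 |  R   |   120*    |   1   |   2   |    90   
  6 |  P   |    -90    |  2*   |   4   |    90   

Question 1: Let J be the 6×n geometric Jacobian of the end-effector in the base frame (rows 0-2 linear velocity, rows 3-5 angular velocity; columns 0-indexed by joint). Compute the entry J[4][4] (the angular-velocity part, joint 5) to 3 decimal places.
axis z_4 = (-0.3536,-0.3536,0.8660); lever o_n−o_4 = (-1.1300,-0.0947,-3.9641)
cross product → J_v[:, 4] = (1.4836,-2.3801,-0.3660)
J_ω[:, 4] = z_4
entry J[4][4] = -0.3536

-0.354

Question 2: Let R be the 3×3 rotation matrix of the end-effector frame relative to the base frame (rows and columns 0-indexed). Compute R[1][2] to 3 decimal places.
0.884

End-effector z-axis (col 2 of R) = (0.1768,0.8839,0.4330)
R[1][2] = 0.8839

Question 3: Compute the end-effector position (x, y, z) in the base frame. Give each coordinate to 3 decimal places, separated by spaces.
after link 1: o_1 = (2.8284, -2.8284, 3.0000)
after link 2: o_2 = (6.3640, 0.7071, 2.0000)
after link 3: o_3 = (6.7175, 2.4749, -0.5981)
after link 4: o_4 = (2.5696, 5.3980, -1.0981)
after link 5: o_5 = (1.8625, 3.2767, -1.0981)
after link 6: o_6 = (1.4396, 5.3033, -5.0622)

1.440 5.303 -5.062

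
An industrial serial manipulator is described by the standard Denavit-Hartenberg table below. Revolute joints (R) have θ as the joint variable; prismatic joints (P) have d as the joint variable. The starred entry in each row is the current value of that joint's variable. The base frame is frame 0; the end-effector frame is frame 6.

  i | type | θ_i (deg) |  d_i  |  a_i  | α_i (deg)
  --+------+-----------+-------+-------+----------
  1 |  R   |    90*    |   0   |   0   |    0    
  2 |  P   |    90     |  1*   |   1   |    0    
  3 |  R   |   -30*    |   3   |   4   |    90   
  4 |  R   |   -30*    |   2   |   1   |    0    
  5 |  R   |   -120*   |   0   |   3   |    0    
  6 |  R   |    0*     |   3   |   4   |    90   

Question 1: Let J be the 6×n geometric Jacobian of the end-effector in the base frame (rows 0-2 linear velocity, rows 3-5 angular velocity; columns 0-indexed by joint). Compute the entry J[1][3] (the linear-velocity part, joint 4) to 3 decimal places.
2.000

axis z_3 = (0.5000,0.8660,0.0000); lever o_n−o_3 = (7.0000,1.7321,-4.0000)
cross product → J_v[:, 3] = (-3.4641,2.0000,-5.1962)
J_ω[:, 3] = z_3
entry J[1][3] = 2.0000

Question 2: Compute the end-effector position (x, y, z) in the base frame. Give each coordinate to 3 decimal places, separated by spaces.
2.536 3.732 -0.000

after link 1: o_1 = (0.0000, 0.0000, 0.0000)
after link 2: o_2 = (-1.0000, 0.0000, 1.0000)
after link 3: o_3 = (-4.4641, 2.0000, 4.0000)
after link 4: o_4 = (-4.2141, 4.1651, 3.5000)
after link 5: o_5 = (-1.9641, 2.8660, 2.0000)
after link 6: o_6 = (2.5359, 3.7321, -0.0000)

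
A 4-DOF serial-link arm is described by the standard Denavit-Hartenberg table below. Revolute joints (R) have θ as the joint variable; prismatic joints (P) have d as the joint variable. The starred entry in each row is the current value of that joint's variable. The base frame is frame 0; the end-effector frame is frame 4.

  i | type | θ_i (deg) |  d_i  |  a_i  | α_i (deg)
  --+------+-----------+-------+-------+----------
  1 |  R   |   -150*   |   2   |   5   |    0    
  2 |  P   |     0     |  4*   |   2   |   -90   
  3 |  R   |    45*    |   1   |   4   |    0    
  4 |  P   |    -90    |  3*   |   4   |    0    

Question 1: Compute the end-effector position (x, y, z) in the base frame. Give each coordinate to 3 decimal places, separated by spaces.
-8.961 -9.793 6.000

after link 1: o_1 = (-4.3301, -2.5000, 2.0000)
after link 2: o_2 = (-6.0622, -3.5000, 6.0000)
after link 3: o_3 = (-8.0117, -5.7802, 3.1716)
after link 4: o_4 = (-8.9612, -9.7925, 6.0000)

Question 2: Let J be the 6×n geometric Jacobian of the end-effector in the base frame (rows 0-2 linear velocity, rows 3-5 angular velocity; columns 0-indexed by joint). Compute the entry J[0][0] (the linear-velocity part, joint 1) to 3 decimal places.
9.793

axis z_0 = ẑ; lever o_n−o_0 = (-8.9612,-9.7925,6.0000)
cross product → J_v[:, 0] = (9.7925,-8.9612,0.0000)
J_ω[:, 0] = z_0
entry J[0][0] = 9.7925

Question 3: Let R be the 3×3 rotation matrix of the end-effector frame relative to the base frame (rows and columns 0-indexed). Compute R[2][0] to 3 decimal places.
End-effector x-axis (col 0 of R) = (-0.6124,-0.3536,0.7071)
R[2][0] = 0.7071

0.707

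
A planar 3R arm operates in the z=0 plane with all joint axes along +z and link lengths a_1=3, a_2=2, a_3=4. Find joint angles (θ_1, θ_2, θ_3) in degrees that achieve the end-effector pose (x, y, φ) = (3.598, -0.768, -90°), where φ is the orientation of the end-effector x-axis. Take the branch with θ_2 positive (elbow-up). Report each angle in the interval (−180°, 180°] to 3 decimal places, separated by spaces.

wrist centre = target − a_3·(cos φ, sin φ) = (3.5980, 3.2320)
cos θ_2 = (23.3914−3²−2²)/(2·3·2) = 0.8660; θ_2 = 30.0084° (elbow-up)
β = atan2(3.2320,3.5980) = 41.9326°; ψ = atan2(1.0003,4.7319) = 11.9358°
θ_1 = β − ψ = 29.9969°
θ_3 = φ − θ_1 − θ_2 = -150.0052° (wrapped to (-180°,180°])

29.997 30.008 -150.005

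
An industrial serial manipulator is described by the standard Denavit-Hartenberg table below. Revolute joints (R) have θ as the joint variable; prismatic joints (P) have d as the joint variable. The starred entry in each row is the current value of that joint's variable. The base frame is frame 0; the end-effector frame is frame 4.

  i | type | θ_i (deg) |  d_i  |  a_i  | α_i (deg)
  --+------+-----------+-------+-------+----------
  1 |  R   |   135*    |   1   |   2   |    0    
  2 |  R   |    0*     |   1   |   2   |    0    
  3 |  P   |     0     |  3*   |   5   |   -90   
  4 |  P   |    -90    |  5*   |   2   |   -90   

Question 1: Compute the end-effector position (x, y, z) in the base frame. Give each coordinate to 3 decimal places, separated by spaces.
-9.899 2.828 7.000

after link 1: o_1 = (-1.4142, 1.4142, 1.0000)
after link 2: o_2 = (-2.8284, 2.8284, 2.0000)
after link 3: o_3 = (-6.3640, 6.3640, 5.0000)
after link 4: o_4 = (-9.8995, 2.8284, 7.0000)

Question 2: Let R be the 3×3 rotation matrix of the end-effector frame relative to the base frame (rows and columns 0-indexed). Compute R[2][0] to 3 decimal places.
1.000

End-effector x-axis (col 0 of R) = (0.0000,0.0000,1.0000)
R[2][0] = 1.0000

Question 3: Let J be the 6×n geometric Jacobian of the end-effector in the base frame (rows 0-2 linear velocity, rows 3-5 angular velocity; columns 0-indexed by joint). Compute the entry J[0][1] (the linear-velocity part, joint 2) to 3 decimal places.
-1.414

axis z_1 = (0.0000,0.0000,1.0000); lever o_n−o_1 = (-8.4853,1.4142,6.0000)
cross product → J_v[:, 1] = (-1.4142,-8.4853,0.0000)
J_ω[:, 1] = z_1
entry J[0][1] = -1.4142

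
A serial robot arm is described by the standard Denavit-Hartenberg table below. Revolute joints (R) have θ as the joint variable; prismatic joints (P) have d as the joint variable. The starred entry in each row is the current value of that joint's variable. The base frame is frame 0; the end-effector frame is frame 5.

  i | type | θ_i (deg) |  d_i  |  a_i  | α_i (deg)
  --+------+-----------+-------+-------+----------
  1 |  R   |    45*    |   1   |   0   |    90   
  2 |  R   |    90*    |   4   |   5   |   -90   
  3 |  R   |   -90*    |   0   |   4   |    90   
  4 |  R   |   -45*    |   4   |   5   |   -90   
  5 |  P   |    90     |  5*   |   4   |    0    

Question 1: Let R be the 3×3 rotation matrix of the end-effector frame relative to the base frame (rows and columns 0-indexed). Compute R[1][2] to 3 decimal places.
-1.000

End-effector z-axis (col 2 of R) = (-0.0000,-1.0000,0.0000)
R[1][2] = -1.0000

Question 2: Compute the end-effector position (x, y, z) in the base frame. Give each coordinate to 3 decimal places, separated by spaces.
10.657 -10.657 6.000

after link 1: o_1 = (0.0000, 0.0000, 1.0000)
after link 2: o_2 = (2.8284, -2.8284, 6.0000)
after link 3: o_3 = (5.6569, -5.6569, 6.0000)
after link 4: o_4 = (10.6569, -5.6569, 2.0000)
after link 5: o_5 = (10.6569, -10.6569, 6.0000)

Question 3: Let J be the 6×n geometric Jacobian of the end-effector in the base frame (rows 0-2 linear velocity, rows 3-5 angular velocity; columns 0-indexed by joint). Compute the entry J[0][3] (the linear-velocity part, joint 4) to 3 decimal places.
axis z_3 = (-0.0000,-0.0000,-1.0000); lever o_n−o_3 = (5.0000,-5.0000,0.0000)
cross product → J_v[:, 3] = (-5.0000,-5.0000,0.0000)
J_ω[:, 3] = z_3
entry J[0][3] = -5.0000

-5.000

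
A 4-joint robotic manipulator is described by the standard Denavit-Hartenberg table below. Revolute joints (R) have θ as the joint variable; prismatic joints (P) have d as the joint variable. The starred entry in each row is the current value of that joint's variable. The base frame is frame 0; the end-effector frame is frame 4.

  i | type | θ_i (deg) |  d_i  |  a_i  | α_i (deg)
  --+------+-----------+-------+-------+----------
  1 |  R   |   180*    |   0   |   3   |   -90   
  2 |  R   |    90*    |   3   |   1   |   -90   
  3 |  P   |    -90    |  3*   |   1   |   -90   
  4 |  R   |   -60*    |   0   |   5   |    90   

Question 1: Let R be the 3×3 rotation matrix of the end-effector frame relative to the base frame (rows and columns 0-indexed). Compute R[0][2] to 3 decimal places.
0.500

End-effector z-axis (col 2 of R) = (0.5000,0.8660,-0.0000)
R[0][2] = 0.5000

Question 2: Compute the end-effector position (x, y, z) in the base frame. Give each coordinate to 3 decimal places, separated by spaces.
4.330 -6.500 -1.000

after link 1: o_1 = (-3.0000, 0.0000, 0.0000)
after link 2: o_2 = (-3.0000, -3.0000, -1.0000)
after link 3: o_3 = (-0.0000, -4.0000, -1.0000)
after link 4: o_4 = (4.3301, -6.5000, -1.0000)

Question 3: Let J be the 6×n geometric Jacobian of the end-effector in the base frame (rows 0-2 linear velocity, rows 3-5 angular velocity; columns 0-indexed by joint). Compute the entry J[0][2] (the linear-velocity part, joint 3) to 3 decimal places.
1.000

prismatic axis z_2 = (1.0000,-0.0000,-0.0000)
J_v[:, 2] = z_2; J_ω[:, 2] = (0,0,0)
entry J[0][2] = 1.0000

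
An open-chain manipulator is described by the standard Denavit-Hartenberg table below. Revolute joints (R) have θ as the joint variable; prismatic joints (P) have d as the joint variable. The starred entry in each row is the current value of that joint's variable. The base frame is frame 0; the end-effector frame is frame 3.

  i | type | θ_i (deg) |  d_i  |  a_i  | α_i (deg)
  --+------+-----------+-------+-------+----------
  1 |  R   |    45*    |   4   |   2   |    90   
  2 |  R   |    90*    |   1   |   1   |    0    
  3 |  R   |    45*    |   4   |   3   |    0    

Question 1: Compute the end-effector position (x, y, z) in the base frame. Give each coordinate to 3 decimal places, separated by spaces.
after link 1: o_1 = (1.4142, 1.4142, 4.0000)
after link 2: o_2 = (2.1213, 0.7071, 5.0000)
after link 3: o_3 = (3.4497, -3.6213, 7.1213)

3.450 -3.621 7.121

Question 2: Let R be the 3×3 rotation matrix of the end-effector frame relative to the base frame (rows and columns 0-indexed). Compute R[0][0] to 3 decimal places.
-0.500

End-effector x-axis (col 0 of R) = (-0.5000,-0.5000,0.7071)
R[0][0] = -0.5000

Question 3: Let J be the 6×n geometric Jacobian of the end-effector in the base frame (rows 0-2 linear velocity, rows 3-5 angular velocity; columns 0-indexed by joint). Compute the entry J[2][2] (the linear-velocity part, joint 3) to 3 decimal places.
-2.121

axis z_2 = (0.7071,-0.7071,0.0000); lever o_n−o_2 = (1.3284,-4.3284,2.1213)
cross product → J_v[:, 2] = (-1.5000,-1.5000,-2.1213)
J_ω[:, 2] = z_2
entry J[2][2] = -2.1213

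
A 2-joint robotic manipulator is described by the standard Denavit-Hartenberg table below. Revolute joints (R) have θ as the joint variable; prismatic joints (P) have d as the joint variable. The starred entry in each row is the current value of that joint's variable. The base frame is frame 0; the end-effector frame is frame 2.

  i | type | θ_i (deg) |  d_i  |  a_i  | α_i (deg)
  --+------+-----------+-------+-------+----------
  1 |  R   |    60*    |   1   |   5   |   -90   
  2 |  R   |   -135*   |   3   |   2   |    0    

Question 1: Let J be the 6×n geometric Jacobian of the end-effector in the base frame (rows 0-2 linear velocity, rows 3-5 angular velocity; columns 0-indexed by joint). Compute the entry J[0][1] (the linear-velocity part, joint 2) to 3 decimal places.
axis z_1 = (-0.8660,0.5000,0.0000); lever o_n−o_1 = (-3.3052,0.2753,1.4142)
cross product → J_v[:, 1] = (0.7071,1.2247,1.4142)
J_ω[:, 1] = z_1
entry J[0][1] = 0.7071

0.707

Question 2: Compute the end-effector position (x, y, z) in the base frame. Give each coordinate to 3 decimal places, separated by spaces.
after link 1: o_1 = (2.5000, 4.3301, 1.0000)
after link 2: o_2 = (-0.8052, 4.6054, 2.4142)

-0.805 4.605 2.414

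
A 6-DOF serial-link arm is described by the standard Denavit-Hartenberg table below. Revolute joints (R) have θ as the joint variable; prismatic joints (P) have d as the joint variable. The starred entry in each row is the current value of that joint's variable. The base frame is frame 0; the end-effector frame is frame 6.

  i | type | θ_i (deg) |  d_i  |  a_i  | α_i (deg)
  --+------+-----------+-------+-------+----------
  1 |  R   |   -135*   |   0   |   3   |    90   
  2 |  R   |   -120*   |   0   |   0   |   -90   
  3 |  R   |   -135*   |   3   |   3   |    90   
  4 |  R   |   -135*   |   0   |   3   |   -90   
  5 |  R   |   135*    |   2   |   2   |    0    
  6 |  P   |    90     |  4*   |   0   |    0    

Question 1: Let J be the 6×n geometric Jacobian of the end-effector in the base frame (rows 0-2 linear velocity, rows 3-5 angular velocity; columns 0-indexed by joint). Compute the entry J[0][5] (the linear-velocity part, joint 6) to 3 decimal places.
-0.097

prismatic axis z_5 = (-0.0973,0.6098,0.7866)
J_v[:, 5] = z_5; J_ω[:, 5] = (0,0,0)
entry J[0][5] = -0.0973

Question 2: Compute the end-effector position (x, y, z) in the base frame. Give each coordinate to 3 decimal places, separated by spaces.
after link 1: o_1 = (-2.1213, -2.1213, 0.0000)
after link 2: o_2 = (-2.1213, -2.1213, 0.0000)
after link 3: o_3 = (-6.2084, -3.2084, 0.3371)
after link 4: o_4 = (-3.3184, -2.4397, 0.0987)
after link 5: o_5 = (-5.2290, -0.5219, 0.9182)
after link 6: o_6 = (-5.6182, 1.9173, 4.0645)

-5.618 1.917 4.064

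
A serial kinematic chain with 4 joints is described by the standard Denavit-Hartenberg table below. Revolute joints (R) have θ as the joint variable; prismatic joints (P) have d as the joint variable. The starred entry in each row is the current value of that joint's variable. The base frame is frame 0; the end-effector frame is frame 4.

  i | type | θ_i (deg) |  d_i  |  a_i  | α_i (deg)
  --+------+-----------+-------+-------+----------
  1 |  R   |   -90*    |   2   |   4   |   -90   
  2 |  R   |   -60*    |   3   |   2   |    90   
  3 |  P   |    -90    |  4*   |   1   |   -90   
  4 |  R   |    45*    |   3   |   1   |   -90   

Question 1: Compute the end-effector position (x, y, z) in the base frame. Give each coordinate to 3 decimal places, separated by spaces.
after link 1: o_1 = (0.0000, -4.0000, 2.0000)
after link 2: o_2 = (3.0000, -5.0000, 3.7321)
after link 3: o_3 = (2.0000, -1.5359, 5.7321)
after link 4: o_4 = (1.2929, -3.6483, 7.9766)

1.293 -3.648 7.977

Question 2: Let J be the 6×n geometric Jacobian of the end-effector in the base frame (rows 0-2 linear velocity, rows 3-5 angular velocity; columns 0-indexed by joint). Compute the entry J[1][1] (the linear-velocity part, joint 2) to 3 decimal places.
axis z_1 = (1.0000,0.0000,0.0000); lever o_n−o_1 = (1.2929,0.3517,5.9766)
cross product → J_v[:, 1] = (0.0000,-5.9766,0.3517)
J_ω[:, 1] = z_1
entry J[1][1] = -5.9766

-5.977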